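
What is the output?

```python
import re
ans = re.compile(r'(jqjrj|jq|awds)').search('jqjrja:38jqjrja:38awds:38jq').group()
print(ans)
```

jqjrj

Alternation isn't longest-match — the leftmost alternative that fits at this position is chosen.
`search` walks the string left to right and returns the first match it finds.
The match spans [0:5] → 'jqjrj'.
Captured: group 1 = 'jqjrj'.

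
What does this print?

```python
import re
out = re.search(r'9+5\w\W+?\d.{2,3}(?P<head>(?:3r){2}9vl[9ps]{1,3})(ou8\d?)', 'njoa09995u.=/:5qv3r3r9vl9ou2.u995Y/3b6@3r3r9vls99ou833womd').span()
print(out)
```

(30, 53)

This matches one or more of the literal '9', then a literal '5', then a word character; then one or more of a non-word character (lazy), then a digit, then 2 to 3 of any character; then the literal '3r' repeated 2 times, then the literal '9vl', then 1 to 3 of one of [9ps] (captured as 'head'); then the literal 'ou8', then optionally a digit (captured).
Unlike `match`, `search` isn't anchored — it looks for the pattern anywhere in the string.
The match spans [30:53] → '995Y/3b6@3r3r9vls99ou83'.
Captured: group 1 = '3r3r9vls99', group 2 = 'ou83'.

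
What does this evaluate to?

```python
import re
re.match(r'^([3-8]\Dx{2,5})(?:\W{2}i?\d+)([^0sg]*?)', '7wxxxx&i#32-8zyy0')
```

None

`re.match` won't scan ahead — the pattern has to work from the very first character.
Here position 0 doesn't satisfy it, so the call returns None.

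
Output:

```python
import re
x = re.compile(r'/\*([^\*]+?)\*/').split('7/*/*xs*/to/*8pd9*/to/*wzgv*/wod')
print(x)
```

Matches to split on: at [3:9] → '/*xs*/'; at [11:19] → '/*8pd9*/'; at [21:29] → '/*wzgv*/'.
Because the pattern has a capturing group, `split` also inserts each captured text between the pieces.

['7/*', 'xs', 'to', '8pd9', 'to', 'wzgv', 'wod']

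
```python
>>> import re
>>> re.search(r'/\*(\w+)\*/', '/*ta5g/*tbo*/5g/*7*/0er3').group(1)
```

The match spans [6:13] → '/*tbo*/'.
Captured: group 1 = 'tbo'.

'tbo'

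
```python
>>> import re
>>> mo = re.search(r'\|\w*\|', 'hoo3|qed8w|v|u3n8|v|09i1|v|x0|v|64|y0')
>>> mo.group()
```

'|qed8w|'

`re.search` tries every starting position until one works.
The match spans [4:11] → '|qed8w|'.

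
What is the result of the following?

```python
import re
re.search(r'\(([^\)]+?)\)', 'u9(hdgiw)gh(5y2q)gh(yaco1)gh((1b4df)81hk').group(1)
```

`re.search` scans for the first position where the pattern succeeds.
The match spans [2:9] → '(hdgiw)'.
Captured: group 1 = 'hdgiw'.

'hdgiw'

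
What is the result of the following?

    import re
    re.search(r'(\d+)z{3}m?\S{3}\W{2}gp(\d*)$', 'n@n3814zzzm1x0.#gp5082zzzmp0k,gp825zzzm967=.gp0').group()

'825zzzm967=.gp0'

Pattern: one or more of a digit (captured); then exactly 3 of the literal 'z', then optionally the literal 'm'; then exactly 3 of a non-whitespace character, then exactly 2 of a non-word character, then the literal 'gp'; then zero or more of a digit (captured); then anchored at the end.
`re.search` tries every starting position until one works.
The match spans [32:47] → '825zzzm967=.gp0'.
Captured: group 1 = '825', group 2 = '0'.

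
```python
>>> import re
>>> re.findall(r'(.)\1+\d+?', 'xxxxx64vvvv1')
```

['x', 'v']

A backreference is literal: `\1` must see the identical characters the first group matched.
Scanning left to right: at [0:6] match 'xxxxx6', group 1 = 'x'; at [7:12] match 'vvvv1', group 1 = 'v'.
One capturing group, so `findall` returns just the captured substring from each match — 2 in all.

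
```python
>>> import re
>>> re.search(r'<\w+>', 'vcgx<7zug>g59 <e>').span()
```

(4, 10)

The match spans [4:10] → '<7zug>'.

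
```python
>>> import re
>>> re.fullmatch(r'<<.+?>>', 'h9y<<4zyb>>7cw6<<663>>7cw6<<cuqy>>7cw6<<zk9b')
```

`fullmatch` succeeds only if the pattern covers the string from start to end.
Here the pattern can't cover the whole string, so the call returns None.

None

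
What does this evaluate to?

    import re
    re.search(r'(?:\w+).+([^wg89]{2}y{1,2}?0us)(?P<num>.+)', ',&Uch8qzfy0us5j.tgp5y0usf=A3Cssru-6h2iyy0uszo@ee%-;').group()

'Uch8qzfy0us5j.tgp5y0usf=A3Cssru-6h2iyy0uszo@ee%-;'

The pattern matches one or more of a word character (non-capturing group); then one or more of any character; then exactly 2 of any character except [wg89], then 1 to 2 of a literal 'y' (lazy), then the literal '0us' (captured); then one or more of any character (captured as 'num').
Unlike `match`, `search` isn't anchored — it looks for the pattern anywhere in the string.
The match spans [2:51] → 'Uch8qzfy0us5j.tgp5y0usf=A3Cssru-6h2iyy0uszo@ee%-;'.
Captured: group 1 = 'iyy0us', group 2 = 'zo@ee%-;'.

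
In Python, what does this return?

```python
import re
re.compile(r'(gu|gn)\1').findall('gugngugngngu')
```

The backreference `\1` re-matches whatever the first group consumed, character for character.
Matches: at [6:10] match 'gngn', group 1 = 'gn'.
With a single group, `findall` returns only what that group captured — 1 item.

['gn']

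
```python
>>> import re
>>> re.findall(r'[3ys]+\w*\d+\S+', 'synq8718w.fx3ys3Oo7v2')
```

The pattern matches one or more of one of [3ys]; then zero or more of a word character; then one or more of a digit, then one or more of a non-whitespace character.
Walking the string: at [0:21] → 'synq8718w.fx3ys3Oo7v2'.
With no groups in the pattern, `findall` gives back each whole match — 1 here.

['synq8718w.fx3ys3Oo7v2']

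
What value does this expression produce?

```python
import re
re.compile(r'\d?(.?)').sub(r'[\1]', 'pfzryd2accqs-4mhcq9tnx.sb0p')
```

This matches optionally a digit; then optionally any character (captured).
Matches: at [0:1] → 'p'; at [1:2] → 'f'; at [2:3] → 'z'; at [3:4] → 'r'; at [4:5] → 'y'; ….
`\1` in the replacement pulls in group 1's text for each match.

'[p][f][z][r][y][d][a][c][c][q][s][-][m][h][c][q][t][n][x][.][s][b][p][]'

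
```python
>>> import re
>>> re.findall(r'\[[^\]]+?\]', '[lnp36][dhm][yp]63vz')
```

['[lnp36]', '[dhm]', '[yp]']

Matches: at [0:7] → '[lnp36]'; at [7:12] → '[dhm]'; at [12:16] → '[yp]'.
With no groups in the pattern, `findall` gives back each whole match — 3 here.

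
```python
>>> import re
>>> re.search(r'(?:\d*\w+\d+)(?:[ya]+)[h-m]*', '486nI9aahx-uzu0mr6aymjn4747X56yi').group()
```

'486nI9aah'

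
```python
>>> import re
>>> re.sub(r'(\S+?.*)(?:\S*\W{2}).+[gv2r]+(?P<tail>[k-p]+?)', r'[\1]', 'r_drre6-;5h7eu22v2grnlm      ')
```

'[r_drre6]lm      '

With the lazy modifier that quantifier settles for the fewest repetitions that let the rest of the pattern succeed (the atoms after it are unaffected and can still be greedy).
Each match is replaced using the text its own group 1 captured.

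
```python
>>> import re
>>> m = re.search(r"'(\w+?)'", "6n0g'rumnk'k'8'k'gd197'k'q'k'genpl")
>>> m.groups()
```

('rumnk',)

`re.search` tries every starting position until one works.
The match spans [4:11] → "'rumnk'".
Captured: group 1 = 'rumnk'.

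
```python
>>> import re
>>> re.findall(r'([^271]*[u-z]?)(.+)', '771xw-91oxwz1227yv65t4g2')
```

Pattern: zero or more of any character except [271], then optionally a character in [u-z] (captured); then one or more of any character (captured).
Matches: at [0:24] match '771xw-91oxwz1227yv65t4g2', groups = ('', '771xw-91oxwz1227yv65t4g2').
Multiple groups make `findall` return tuples — one 2-tuple for the one match.

[('', '771xw-91oxwz1227yv65t4g2')]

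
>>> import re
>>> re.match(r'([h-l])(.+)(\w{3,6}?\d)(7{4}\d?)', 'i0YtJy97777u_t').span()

(0, 11)

The pattern matches a character in [h-l] (captured); then one or more of any character (captured); then 3 to 6 of a word character (lazy), then a digit (captured); then exactly 4 of the literal '7', then optionally a digit (captured).
`re.match` won't scan ahead — the pattern has to work from the very first character.
The match spans [0:11] → 'i0YtJy97777'.
Captured: group 1 = 'i', group 2 = '0Y', group 3 = 'tJy9', group 4 = '7777'.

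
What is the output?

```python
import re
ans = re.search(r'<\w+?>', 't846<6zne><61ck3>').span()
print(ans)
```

(4, 10)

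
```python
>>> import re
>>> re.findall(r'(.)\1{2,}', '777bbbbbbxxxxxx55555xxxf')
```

['7', 'b', 'x', '5', 'x']

The backreference `\1` re-matches whatever the first group consumed, character for character.
Matches: at [0:3] match '777', group 1 = '7'; at [3:9] match 'bbbbbb', group 1 = 'b'; at [9:15] match 'xxxxxx', group 1 = 'x'; at [15:20] match '55555', group 1 = '5'; at [20:23] match 'xxx', group 1 = 'x'.
Because there's exactly one group, `findall` drops the full match and keeps group 1 from each hit.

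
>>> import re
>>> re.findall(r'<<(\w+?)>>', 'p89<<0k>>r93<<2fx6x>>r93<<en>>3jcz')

['0k', '2fx6x', 'en']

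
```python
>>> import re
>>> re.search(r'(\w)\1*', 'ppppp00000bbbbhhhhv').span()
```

After group 1 captures some text, `\1` only succeeds where that same text appears again.
`search` walks the string left to right and returns the first match it finds.
The match spans [0:5] → 'ppppp'.
Captured: group 1 = 'p'.

(0, 5)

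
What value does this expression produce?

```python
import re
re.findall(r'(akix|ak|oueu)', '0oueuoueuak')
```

['oueu', 'oueu', 'ak']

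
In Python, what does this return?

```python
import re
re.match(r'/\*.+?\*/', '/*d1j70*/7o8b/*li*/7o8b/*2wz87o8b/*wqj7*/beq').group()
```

'/*d1j70*/'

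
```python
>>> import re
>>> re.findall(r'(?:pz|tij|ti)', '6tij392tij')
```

['tij', 'tij']

Branches in `(...|...)` are attempted left-to-right; the first branch that allows the whole pattern to succeed is taken.
Walking the string: at [1:4] → 'tij'; at [7:10] → 'tij'.
Since nothing is captured, `findall` lists the 2 matched substrings directly.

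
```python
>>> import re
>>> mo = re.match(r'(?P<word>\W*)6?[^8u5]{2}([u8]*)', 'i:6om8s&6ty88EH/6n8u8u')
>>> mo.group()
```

This matches zero or more of a non-word character (captured as 'word'); then optionally a literal '6', then exactly 2 of any character except [8u5]; then zero or more of one of [u8] (captured).
`match` is anchored at position 0; if the pattern doesn't fit there, it returns None.
The match spans [0:2] → 'i:'.
Captured: group 1 = '', group 2 = ''.

'i:'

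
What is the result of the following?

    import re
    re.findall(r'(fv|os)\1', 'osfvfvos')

`\1` is not a pattern — it's the concrete string captured by group 1, re-applied verbatim.
Matches: at [2:6] match 'fvfv', group 1 = 'fv'.
`findall` collects group 1 from the one match (1 total).

['fv']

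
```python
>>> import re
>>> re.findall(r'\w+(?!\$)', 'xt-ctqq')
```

['xt', 'ctqq']

A negative assertion filters positions out without eating any characters.
`findall` yields the raw match text (2 of them) because the pattern has no groups.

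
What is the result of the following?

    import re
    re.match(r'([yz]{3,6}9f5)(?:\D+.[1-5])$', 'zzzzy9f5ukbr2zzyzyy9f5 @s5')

None

This matches 3 to 6 of one of [yz], then the literal '9f5' (captured); then one or more of a non-digit, then any character, then a character in [1-5] (non-capturing group); then anchored at the end.
With `match`, the pattern is implicitly anchored at the beginning.
Here the string doesn't start with a match, so the call returns None.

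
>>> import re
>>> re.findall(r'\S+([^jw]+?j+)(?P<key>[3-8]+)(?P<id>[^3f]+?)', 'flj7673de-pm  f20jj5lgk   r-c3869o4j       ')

Pattern: one or more of a non-whitespace character; then one or more of any character except [jw] (lazy), then one or more of a literal 'j' (captured); then one or more of a character in [3-8] (captured as 'key'); then one or more of any character except [3f] (lazy) (captured as 'id').
The `?` after the quantifier makes it lazy — it takes as little as possible before letting the rest of the pattern try.
Matches: at [0:21] match 'flj7673de-pm  f20jj5l', groups = ('  f20jj', '5', 'l').
3 groups means the one result is a tuple of 3 captured strings — 1 here.

[('  f20jj', '5', 'l')]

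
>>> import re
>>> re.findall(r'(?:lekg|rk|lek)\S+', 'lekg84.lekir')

['lekg84.lekir']

Scanning left to right: at [0:12] → 'lekg84.lekir'.
`findall` yields the raw match text (1 of them) because the pattern has no groups.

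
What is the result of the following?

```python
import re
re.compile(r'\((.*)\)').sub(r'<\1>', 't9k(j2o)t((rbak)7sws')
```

't9k<j2o)t((rbak>7sws'

Matches: at [3:16] → '(j2o)t((rbak)'.
Each match is replaced using the text its own group 1 captured.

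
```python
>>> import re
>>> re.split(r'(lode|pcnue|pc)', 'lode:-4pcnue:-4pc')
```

['', 'lode', ':-4', 'pcnue', ':-4', 'pc', '']

Alternation tries branches left to right and keeps the first one that lets the overall match succeed at that position.
With a capturing group present, the delimiter's captured portion is kept in the result list.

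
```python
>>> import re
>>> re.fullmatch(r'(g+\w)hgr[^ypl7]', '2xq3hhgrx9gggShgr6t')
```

None

Pattern: one or more of a literal 'g', then a word character (captured); then the literal 'hgr', then any character except [ypl7].
`re.fullmatch` is like wrapping the pattern in `^…$` (in single-line mode).
Here the pattern can't cover the whole string, so the call returns None.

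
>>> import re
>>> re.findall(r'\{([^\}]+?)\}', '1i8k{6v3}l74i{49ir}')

`findall` collects group 1 from each match (2 total).

['6v3', '49ir']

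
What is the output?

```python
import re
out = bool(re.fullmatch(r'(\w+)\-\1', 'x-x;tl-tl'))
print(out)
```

False

After group 1 captures some text, `\1` only succeeds where that same text appears again.
`fullmatch` succeeds only if the pattern covers the string from start to end.
Here the pattern can't cover the whole string, so the call returns None, and `bool(None)` is False.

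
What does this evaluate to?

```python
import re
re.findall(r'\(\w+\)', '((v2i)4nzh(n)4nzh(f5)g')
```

['(v2i)', '(n)', '(f5)']

Walking the string: at [1:6] → '(v2i)'; at [10:13] → '(n)'; at [17:21] → '(f5)'.
`findall` yields the raw match text (3 of them) because the pattern has no groups.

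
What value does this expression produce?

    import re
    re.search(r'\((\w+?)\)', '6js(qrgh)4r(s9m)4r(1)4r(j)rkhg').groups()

`re.search` scans for the first position where the pattern succeeds.
The match spans [3:9] → '(qrgh)'.
Captured: group 1 = 'qrgh'.

('qrgh',)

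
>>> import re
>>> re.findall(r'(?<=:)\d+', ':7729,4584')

['7729']

Because the assertion is zero-width, the text it checks is not consumed and won't appear in the result.
Walking the string: at [1:5] → '7729'.
No capturing groups, so `findall` returns the 1 full match string.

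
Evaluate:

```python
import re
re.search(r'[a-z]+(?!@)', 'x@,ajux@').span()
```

The negative lookaround is zero-width — it rules out positions where the adjacent text would match, without consuming anything.
The match spans [3:6] → 'aju'.

(3, 6)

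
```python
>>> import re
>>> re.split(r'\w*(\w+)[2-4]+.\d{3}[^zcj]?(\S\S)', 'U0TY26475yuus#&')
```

['', 'Y', 'uu', 's#&']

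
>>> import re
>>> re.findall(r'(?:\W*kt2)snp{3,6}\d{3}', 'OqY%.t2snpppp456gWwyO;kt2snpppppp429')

[';kt2snpppppp429']

Pattern: zero or more of a non-word character, then the literal 'kt2' (non-capturing group); then the literal 'sn', then 3 to 6 of the literal 'p', then exactly 3 of a digit.
Scanning left to right: at [21:36] → ';kt2snpppppp429'.
No capturing groups, so `findall` returns the 1 full match string.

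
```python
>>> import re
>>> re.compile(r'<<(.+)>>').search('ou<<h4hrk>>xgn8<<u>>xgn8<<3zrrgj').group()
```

'<<h4hrk>>xgn8<<u>>'

`search` walks the string left to right and returns the first match it finds.
The match spans [2:20] → '<<h4hrk>>xgn8<<u>>'.
Captured: group 1 = 'h4hrk>>xgn8<<u'.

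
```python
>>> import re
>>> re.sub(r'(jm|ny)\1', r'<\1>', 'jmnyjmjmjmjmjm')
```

'jmny<jm><jm>jm'

`\1` is not a pattern — it's the concrete string captured by group 1, re-applied verbatim.
Matches: at [4:8] → 'jmjm'; at [8:12] → 'jmjm'.
`\1` in the replacement pulls in group 1's text for each match.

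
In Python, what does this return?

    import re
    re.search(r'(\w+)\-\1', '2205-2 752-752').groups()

After group 1 captures some text, `\1` only succeeds where that same text appears again.
`re.search` tries every starting position until one works.
The match spans [7:14] → '752-752'.
Captured: group 1 = '752'.

('752',)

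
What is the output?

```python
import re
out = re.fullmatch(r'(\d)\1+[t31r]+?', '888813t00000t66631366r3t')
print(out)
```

For `fullmatch`, every character of the input must be accounted for by the pattern.
Here there's no way to consume every character, so the call returns None.

None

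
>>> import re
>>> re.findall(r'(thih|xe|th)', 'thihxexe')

`|` is ordered: at each position the engine commits to the first alternative that works.
Matches: at [0:4] match 'thih', group 1 = 'thih'; at [4:6] match 'xe', group 1 = 'xe'; at [6:8] match 'xe', group 1 = 'xe'.
One capturing group, so `findall` returns just the captured substring from each match — 3 in all.

['thih', 'xe', 'xe']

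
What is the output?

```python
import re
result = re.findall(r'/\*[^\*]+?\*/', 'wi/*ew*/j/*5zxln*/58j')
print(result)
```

['/*ew*/', '/*5zxln*/']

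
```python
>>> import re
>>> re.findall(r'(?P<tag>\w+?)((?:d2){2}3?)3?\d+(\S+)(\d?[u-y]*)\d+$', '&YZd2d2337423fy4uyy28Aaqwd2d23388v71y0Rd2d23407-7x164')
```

This matches one or more of a word character (lazy) (captured as 'tag'); then the literal 'd2' repeated 2 times, then optionally the literal '3' (captured); then optionally the literal '3', then one or more of a digit; then one or more of a non-whitespace character (captured); then optionally a digit, then zero or more of a character in [u-y] (captured); then one or more of a digit; then anchored at the end.
The `?` after the quantifier makes it lazy — it takes as little as possible before letting the rest of the pattern try.
Scanning left to right: at [1:53] match 'YZd2d2337423fy4uyy28Aaqwd2d23388v71y0Rd2d23407-7x164', groups = ('YZ', 'd2d23', 'fy4uyy28Aaqwd2d23388v71y0Rd2d23407-7x16', '').
With 4 capturing groups, `findall` returns a 4-tuple per match.

[('YZ', 'd2d23', 'fy4uyy28Aaqwd2d23388v71y0Rd2d23407-7x16', '')]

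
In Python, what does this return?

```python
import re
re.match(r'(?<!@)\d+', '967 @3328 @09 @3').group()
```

The negative lookaround is zero-width — it rules out positions where the adjacent text would match, without consuming anything.
With `match`, the pattern is implicitly anchored at the beginning.
The match spans [0:3] → '967'.

'967'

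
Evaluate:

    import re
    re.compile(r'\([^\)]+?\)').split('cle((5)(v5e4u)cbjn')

['cle', '', 'cbjn']

Matches to split on: at [3:7] → '((5)'; at [7:14] → '(v5e4u)'.
Splitting on the pattern gives 3 pieces.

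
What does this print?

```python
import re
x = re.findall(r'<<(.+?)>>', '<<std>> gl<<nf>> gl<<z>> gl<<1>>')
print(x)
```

['std', 'nf', 'z', '1']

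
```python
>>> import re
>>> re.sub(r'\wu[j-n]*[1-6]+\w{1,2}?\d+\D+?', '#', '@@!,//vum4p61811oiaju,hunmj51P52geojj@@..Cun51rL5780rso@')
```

'@@!,//#iaju,#eojj@@..#so@'

The pattern matches a word character, then the literal 'u', then zero or more of a character in [j-n]; then one or more of a character in [1-6], then 1 to 2 of a word character (lazy), then one or more of a digit; then one or more of a non-digit (lazy).
Matches: at [6:17] → 'vum4p61811o'; at [22:33] → 'hunmj51P52g'; at [41:53] → 'Cun51rL5780r'.
Each match is replaced by '#'.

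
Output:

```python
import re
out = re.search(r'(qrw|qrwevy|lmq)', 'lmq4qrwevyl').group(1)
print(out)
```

lmq

`re.search` tries every starting position until one works.
The match spans [0:3] → 'lmq'.
Captured: group 1 = 'lmq'.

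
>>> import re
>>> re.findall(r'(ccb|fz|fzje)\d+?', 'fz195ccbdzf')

['fz']

With a single group, `findall` returns only what that group captured — 1 item.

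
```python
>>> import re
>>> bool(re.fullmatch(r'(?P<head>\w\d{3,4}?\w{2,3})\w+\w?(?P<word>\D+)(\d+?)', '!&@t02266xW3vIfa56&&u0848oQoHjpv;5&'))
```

`fullmatch` succeeds only if the pattern covers the string from start to end.
Here the string isn't matched end-to-end, so the call returns None, and `bool(None)` is False.

False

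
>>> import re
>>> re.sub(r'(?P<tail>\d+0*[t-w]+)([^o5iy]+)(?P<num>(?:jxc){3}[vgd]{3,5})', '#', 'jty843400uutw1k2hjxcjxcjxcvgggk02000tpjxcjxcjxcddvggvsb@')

Pattern: one or more of a digit, then zero or more of a literal '0', then one or more of a character in [t-w] (captured as 'tail'); then one or more of any character except [o5iy] (captured); then the literal 'jxc' repeated 3 times, then 3 to 5 of one of [vgd] (captured as 'num').
Each match is replaced by '#'.

'jty#vsb@'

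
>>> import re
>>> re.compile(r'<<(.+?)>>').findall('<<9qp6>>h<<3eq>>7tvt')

['9qp6', '3eq']

The `?` after the quantifier makes it lazy — it takes as little as possible before letting the rest of the pattern try.
One capturing group, so `findall` returns just the captured substring from each match — 2 in all.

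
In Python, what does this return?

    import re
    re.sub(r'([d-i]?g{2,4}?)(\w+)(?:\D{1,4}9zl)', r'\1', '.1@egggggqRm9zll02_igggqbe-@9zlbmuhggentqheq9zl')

The pattern matches optionally a character in [d-i], then 2 to 4 of the literal 'g' (lazy) (captured); then one or more of a word character (captured); then 1 to 4 of a non-digit, then the literal '9zl' (non-capturing group).
The `?` after the quantifier makes it lazy — it takes as little as possible before letting the rest of the pattern try.
Matches: at [3:31] → 'egggggqRm9zll02_igggqbe-@9zl'; at [34:47] → 'hggentqheq9zl'.
`\1` in the replacement pulls in group 1's text for each match.

'.1@eggbmuhgg'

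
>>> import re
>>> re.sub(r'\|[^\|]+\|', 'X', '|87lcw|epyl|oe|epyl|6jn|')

'XepylXepylX'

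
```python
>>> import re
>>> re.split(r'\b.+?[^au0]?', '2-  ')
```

['', '  ']

Pattern: a word boundary (`\b`, zero-width); then one or more of any character (lazy); then optionally any character except [au0].
The `?` after the quantifier makes it lazy — it takes as little as possible before letting the rest of the pattern try.
Matches to split on: at [0:2] → '2-'.
Each match becomes a cut point; 2 segments remain.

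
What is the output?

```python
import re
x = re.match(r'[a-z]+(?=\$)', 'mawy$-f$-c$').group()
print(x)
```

mawy

Because the assertion is zero-width, the text it checks is not consumed and won't appear in the result.
`match` is anchored at position 0; if the pattern doesn't fit there, it returns None.
The match spans [0:4] → 'mawy'.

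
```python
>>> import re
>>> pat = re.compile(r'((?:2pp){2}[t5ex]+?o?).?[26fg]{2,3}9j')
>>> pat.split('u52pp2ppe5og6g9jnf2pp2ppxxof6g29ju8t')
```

This matches the literal '2pp' repeated 2 times, then one or more of one of [t5ex] (lazy), then optionally the literal 'o' (captured); then optionally any character, then 2 to 3 of one of [26fg], then the literal '9j'.
Matches to split on: at [2:16] → '2pp2ppe5og6g9j'; at [18:33] → '2pp2ppxxof6g29j'.
The group in the pattern means `split` returns the separators' captures alongside the pieces.

['u5', '2pp2ppe5o', 'nf', '2pp2ppxxo', 'u8t']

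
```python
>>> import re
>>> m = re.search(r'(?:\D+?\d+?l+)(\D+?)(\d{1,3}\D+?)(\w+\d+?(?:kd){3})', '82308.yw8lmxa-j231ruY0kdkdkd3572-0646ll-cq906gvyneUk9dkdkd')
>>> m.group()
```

'.yw8lmxa-j231ruY0kdkdkd'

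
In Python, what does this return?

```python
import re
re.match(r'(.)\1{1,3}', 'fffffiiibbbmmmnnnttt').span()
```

(0, 4)

`re.match` only tries the pattern at the start of the string.
The match spans [0:4] → 'ffff'.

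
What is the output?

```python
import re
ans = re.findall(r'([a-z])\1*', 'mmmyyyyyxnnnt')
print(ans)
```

['m', 'y', 'x', 'n', 't']

`\1` is not a pattern — it's the concrete string captured by group 1, re-applied verbatim.
One capturing group, so `findall` returns just the captured substring from each match — 5 in all.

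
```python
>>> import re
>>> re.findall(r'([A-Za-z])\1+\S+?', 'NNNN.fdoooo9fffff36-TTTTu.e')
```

`\1` has to match the exact text group 1 already captured.
Matches: at [0:5] match 'NNNN.', group 1 = 'N'; at [7:12] match 'oooo9', group 1 = 'o'; at [12:18] match 'fffff3', group 1 = 'f'; at [20:25] match 'TTTTu', group 1 = 'T'.
One capturing group, so `findall` returns just the captured substring from each match — 4 in all.

['N', 'o', 'f', 'T']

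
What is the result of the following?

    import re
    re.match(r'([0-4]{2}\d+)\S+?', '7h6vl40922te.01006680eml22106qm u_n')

This matches exactly 2 of a character in [0-4], then one or more of a digit (captured); then one or more of a non-whitespace character (lazy).
With `match`, the pattern is implicitly anchored at the beginning.
Here position 0 doesn't satisfy it, so the call returns None.

None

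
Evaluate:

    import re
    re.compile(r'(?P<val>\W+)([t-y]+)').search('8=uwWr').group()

'=uw'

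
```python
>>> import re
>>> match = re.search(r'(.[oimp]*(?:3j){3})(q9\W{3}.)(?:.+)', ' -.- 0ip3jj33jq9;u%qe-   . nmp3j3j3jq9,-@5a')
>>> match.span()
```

(27, 43)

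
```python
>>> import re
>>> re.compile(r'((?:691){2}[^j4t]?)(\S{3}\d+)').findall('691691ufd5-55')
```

[('691691', 'ufd5')]

This matches the literal '691' repeated 2 times, then optionally any character except [j4t] (captured); then exactly 3 of a non-whitespace character, then one or more of a digit (captured).
Multiple groups make `findall` return tuples — one 2-tuple for the one match.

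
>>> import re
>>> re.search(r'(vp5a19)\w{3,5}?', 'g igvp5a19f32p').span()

A non-greedy quantifier consumes as few characters as it can — just enough that the remainder of the pattern still matches from where it stops; whatever follows it matches normally.
The match spans [4:13] → 'vp5a19f32'.

(4, 13)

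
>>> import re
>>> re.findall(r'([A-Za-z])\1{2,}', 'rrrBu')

The backreference `\1` re-matches whatever the first group consumed, character for character.
Walking the string: at [0:3] match 'rrr', group 1 = 'r'.
One capturing group, so `findall` returns just the captured substring from the one match — 1 in all.

['r']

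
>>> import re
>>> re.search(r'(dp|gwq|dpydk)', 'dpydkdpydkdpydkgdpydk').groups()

('dp',)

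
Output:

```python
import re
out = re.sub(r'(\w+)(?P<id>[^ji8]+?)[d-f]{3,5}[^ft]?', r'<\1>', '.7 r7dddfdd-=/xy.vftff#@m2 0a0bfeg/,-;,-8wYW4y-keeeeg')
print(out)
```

With the lazy modifier that quantifier settles for the fewest repetitions that let the rest of the pattern succeed (the atoms after it are unaffected and can still be greedy).
`\1` in the replacement pulls in group 1's text for each match.

.<7>-=/xy.vftff#@m2 0a0bfeg/,-;,-<8wYW4y>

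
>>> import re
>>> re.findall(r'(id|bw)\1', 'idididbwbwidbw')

['id', 'bw']

A backreference is literal: `\1` must see the identical characters the first group matched.
Because there's exactly one group, `findall` drops the full match and keeps group 1 from each hit.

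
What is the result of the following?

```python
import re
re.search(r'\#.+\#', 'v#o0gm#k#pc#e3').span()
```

(1, 12)

The match spans [1:12] → '#o0gm#k#pc#'.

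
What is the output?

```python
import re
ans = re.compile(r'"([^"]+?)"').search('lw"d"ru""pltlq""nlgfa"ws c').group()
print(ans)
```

"d"

`re.search` scans for the first position where the pattern succeeds.
The match spans [2:5] → '"d"'.
Captured: group 1 = 'd'.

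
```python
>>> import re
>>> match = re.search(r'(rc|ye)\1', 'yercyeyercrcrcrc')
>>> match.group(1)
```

The backreference `\1` re-matches whatever the first group consumed, character for character.
`re.search` scans for the first position where the pattern succeeds.
The match spans [4:8] → 'yeye'.
Captured: group 1 = 'ye'.

'ye'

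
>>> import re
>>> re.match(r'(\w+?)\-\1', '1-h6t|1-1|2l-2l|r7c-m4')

`\1` has to match the exact text group 1 already captured.
`re.match` only tries the pattern at the start of the string.
Here the pattern fails at index 0, so the call returns None.

None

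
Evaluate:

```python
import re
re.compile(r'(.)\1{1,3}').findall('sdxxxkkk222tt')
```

A backreference is literal: `\1` must see the identical characters the first group matched.
Scanning left to right: at [2:5] match 'xxx', group 1 = 'x'; at [5:8] match 'kkk', group 1 = 'k'; at [8:11] match '222', group 1 = '2'; at [11:13] match 'tt', group 1 = 't'.
Because there's exactly one group, `findall` drops the full match and keeps group 1 from each hit.

['x', 'k', '2', 't']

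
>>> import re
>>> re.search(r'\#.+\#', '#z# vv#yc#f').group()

'#z# vv#yc#'

`re.search` tries every starting position until one works.
The match spans [0:10] → '#z# vv#yc#'.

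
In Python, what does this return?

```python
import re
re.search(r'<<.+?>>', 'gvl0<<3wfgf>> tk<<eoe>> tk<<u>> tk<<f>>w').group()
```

'<<3wfgf>>'

Because the quantifier is non-greedy, it stops expanding at the earliest point where the rest of the pattern can succeed.
`re.search` tries every starting position until one works.
The match spans [4:13] → '<<3wfgf>>'.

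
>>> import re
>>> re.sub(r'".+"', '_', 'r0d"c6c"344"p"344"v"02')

'r0d_02'

Matches: at [3:20] → '"c6c"344"p"344"v"'.
`sub` substitutes '_' at each match site.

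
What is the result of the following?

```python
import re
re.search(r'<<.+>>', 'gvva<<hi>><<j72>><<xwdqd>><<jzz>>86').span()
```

(4, 33)

`re.search` scans for the first position where the pattern succeeds.
The match spans [4:33] → '<<hi>><<j72>><<xwdqd>><<jzz>>'.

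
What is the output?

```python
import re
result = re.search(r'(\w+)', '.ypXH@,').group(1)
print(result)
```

Pattern: one or more of a word character (captured).
`re.search` scans for the first position where the pattern succeeds.
The match spans [1:5] → 'ypXH'.
Captured: group 1 = 'ypXH'.

ypXH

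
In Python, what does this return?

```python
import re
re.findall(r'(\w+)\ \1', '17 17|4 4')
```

['17', '4']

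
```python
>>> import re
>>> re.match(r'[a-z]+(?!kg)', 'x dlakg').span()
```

With `match`, the pattern is implicitly anchored at the beginning.
The match spans [0:1] → 'x'.

(0, 1)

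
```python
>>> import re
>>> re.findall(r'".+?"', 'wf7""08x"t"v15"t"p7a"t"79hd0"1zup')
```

['""08x"', '"v15"', '"p7a"', '"79hd0"']

Lazy quantifiers expand one character at a time until the remainder of the pattern can match.
`findall` yields the raw match text (4 of them) because the pattern has no groups.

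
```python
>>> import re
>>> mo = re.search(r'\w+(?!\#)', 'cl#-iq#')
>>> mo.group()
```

'c'

A negative assertion filters positions out without eating any characters.
The match spans [0:1] → 'c'.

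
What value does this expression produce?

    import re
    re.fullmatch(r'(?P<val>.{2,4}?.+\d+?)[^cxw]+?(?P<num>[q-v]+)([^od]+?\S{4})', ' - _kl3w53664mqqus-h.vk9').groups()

(' - _kl3w53664', 'qqus', '-h.vk9')

Pattern: 2 to 4 of any character (lazy), then one or more of any character, then one or more of a digit (lazy) (captured as 'val'); then one or more of any character except [cxw] (lazy); then one or more of a character in [q-v] (captured as 'num'); then one or more of any character except [od] (lazy), then exactly 4 of a non-whitespace character (captured).
`re.fullmatch` requires the pattern to consume the entire string.
The match spans [0:24] → ' - _kl3w53664mqqus-h.vk9'.
Captured: group 1 = ' - _kl3w53664', group 2 = 'qqus', group 3 = '-h.vk9'.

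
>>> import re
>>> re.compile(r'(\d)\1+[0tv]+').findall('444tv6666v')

After group 1 captures some text, `\1` only succeeds where that same text appears again.
Scanning left to right: at [0:5] match '444tv', group 1 = '4'; at [5:10] match '6666v', group 1 = '6'.
`findall` collects group 1 from each match (2 total).

['4', '6']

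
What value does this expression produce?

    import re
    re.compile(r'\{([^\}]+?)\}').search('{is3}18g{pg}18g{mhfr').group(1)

'is3'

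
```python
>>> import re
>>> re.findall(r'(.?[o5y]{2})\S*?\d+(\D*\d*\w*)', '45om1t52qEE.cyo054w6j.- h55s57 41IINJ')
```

A `+?`/`*?`/`{m,n}?` starts at its minimum and grows only as far as needed for what follows to match.
Multiple groups make `findall` return tuples — one 2-tuple for each match.

[('45o', 't52qEE'), ('cyo', 'w6j'), ('h55', ' 41IINJ')]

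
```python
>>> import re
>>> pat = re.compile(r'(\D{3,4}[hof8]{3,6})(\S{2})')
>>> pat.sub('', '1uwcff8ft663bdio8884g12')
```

This matches 3 to 4 of a non-digit, then 3 to 6 of one of [hof8] (captured); then exactly 2 of a non-whitespace character (captured).
Each match is replaced by ''.

'16312'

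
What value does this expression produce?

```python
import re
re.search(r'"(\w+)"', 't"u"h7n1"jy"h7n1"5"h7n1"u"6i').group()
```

The match spans [1:4] → '"u"'.

'"u"'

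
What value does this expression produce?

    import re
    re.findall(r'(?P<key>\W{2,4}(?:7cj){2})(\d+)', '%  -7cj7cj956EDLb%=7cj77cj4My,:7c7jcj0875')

`findall` packs the 2 group values into a tuple for every match.

[('%  -7cj7cj', '956')]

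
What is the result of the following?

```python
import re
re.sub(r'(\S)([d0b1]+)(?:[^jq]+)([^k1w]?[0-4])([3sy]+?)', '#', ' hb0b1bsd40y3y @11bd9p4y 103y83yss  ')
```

' #ss  '

The pattern matches a non-whitespace character (captured); then one or more of one of [d0b1] (captured); then one or more of any character except [jq] (non-capturing group); then optionally any character except [k1w], then a character in [0-4] (captured); then one or more of one of [3sy] (lazy) (captured).
A non-greedy quantifier consumes as few characters as it can — just enough that the remainder of the pattern still matches from where it stops; whatever follows it matches normally.
Matches: at [1:32] → 'hb0b1bsd40y3y @11bd9p4y 103y83y'.
Each match is replaced by '#'.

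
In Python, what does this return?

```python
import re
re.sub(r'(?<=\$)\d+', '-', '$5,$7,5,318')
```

The `(?=…)`/`(?<=…)` assertion just peeks at neighbouring text; it doesn't advance the match position.
Matches: at [1:2] → '5'; at [4:5] → '7'.
`sub` substitutes '-' at each match site.

'$-,$-,5,318'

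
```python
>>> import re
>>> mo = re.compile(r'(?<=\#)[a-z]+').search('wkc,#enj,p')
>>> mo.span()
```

Because the assertion is zero-width, the text it checks is not consumed and won't appear in the result.
`re.search` scans for the first position where the pattern succeeds.
The match spans [5:8] → 'enj'.

(5, 8)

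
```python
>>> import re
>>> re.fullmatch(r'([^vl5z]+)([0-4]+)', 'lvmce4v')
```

Pattern: one or more of any character except [vl5z] (captured); then one or more of a character in [0-4] (captured).
`re.fullmatch` is like wrapping the pattern in `^…$` (in single-line mode).
Here there's no way to consume every character, so the call returns None.

None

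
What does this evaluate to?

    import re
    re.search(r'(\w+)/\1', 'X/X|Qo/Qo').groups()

After group 1 captures some text, `\1` only succeeds where that same text appears again.
Unlike `match`, `search` isn't anchored — it looks for the pattern anywhere in the string.
The match spans [0:3] → 'X/X'.
Captured: group 1 = 'X'.

('X',)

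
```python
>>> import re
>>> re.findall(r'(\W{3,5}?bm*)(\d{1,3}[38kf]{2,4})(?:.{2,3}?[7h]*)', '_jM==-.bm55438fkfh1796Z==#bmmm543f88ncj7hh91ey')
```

[('==-.bm', '55438fk'), ('==#bmmm', '543f88')]

2 groups means each result is a tuple of 2 captured strings — 2 here.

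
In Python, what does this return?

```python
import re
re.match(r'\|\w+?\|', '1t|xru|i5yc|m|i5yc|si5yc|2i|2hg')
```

None

`match` is anchored at position 0; if the pattern doesn't fit there, it returns None.
Here the pattern fails at index 0, so the call returns None.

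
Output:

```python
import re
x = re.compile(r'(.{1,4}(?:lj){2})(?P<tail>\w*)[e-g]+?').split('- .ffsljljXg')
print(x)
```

['- ', '.ffsljlj', 'X', '']

Pattern: 1 to 4 of any character, then the literal 'lj' repeated 2 times (captured); then zero or more of a word character (captured as 'tail'); then one or more of a character in [e-g] (lazy).
With a capturing group present, the delimiter's captured portion is kept in the result list.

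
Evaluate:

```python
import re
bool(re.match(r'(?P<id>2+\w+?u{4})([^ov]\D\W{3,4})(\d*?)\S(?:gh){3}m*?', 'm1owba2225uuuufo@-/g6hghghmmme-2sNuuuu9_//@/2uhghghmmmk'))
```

False

The pattern matches one or more of the literal '2', then one or more of a word character (lazy), then exactly 4 of a literal 'u' (captured as 'id'); then any character except [ov], then a non-digit, then 3 to 4 of a non-word character (captured); then zero or more of a digit (lazy) (captured); then a non-whitespace character, then the literal 'gh' repeated 3 times, then zero or more of a literal 'm' (lazy).
`match` is anchored at position 0; if the pattern doesn't fit there, it returns None.
Here the string doesn't start with a match, so the call returns None, and `bool(None)` is False.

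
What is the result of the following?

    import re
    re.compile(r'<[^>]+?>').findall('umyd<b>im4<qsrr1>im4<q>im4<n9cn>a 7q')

['<b>', '<qsrr1>', '<q>', '<n9cn>']

Since nothing is captured, `findall` lists the 4 matched substrings directly.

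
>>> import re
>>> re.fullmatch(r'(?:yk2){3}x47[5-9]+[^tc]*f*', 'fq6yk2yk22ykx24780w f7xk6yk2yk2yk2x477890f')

None

For `fullmatch`, every character of the input must be accounted for by the pattern.
Here there's no way to consume every character, so the call returns None.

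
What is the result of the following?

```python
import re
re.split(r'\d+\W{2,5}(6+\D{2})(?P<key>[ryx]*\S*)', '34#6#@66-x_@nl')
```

The pattern matches one or more of a digit; then 2 to 5 of a non-word character; then one or more of a literal '6', then exactly 2 of a non-digit (captured); then zero or more of one of [ryx], then zero or more of a non-whitespace character (captured as 'key').
Matches to split on: at [3:14] → '6#@66-x_@nl'.
Because the pattern has a capturing group, `split` also inserts each captured text between the pieces.

['34#', '66-x', '_@nl', '']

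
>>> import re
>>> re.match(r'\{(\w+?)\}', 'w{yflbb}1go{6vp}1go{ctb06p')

`re.match` only tries the pattern at the start of the string.
Here the string doesn't start with a match, so the call returns None.

None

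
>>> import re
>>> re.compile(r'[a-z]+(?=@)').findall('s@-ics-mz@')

['s', 'mz']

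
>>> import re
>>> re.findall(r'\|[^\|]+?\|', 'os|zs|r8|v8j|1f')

Matches: at [2:6] → '|zs|'; at [8:13] → '|v8j|'.
No capturing groups, so `findall` returns the 2 full match strings.

['|zs|', '|v8j|']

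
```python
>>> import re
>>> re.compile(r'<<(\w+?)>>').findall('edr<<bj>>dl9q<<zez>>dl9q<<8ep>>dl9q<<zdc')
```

Matches: at [3:9] match '<<bj>>', group 1 = 'bj'; at [13:20] match '<<zez>>', group 1 = 'zez'; at [24:31] match '<<8ep>>', group 1 = '8ep'.
With a single group, `findall` returns only what that group captured — 3 items.

['bj', 'zez', '8ep']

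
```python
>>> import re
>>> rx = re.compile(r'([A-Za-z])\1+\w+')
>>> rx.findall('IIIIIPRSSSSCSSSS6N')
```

['I']

`\1` has to match the exact text group 1 already captured.
Matches: at [0:18] match 'IIIIIPRSSSSCSSSS6N', group 1 = 'I'.
`findall` collects group 1 from the one match (1 total).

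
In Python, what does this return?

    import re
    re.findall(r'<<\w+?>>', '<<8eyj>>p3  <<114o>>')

Walking the string: at [0:8] → '<<8eyj>>'; at [12:20] → '<<114o>>'.
No capturing groups, so `findall` returns the 2 full match strings.

['<<8eyj>>', '<<114o>>']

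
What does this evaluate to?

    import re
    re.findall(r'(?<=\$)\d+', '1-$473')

The lookaround is zero-width — it requires the adjacent text to match without consuming it, so the asserted text isn't part of the match.
Scanning left to right: at [3:6] → '473'.
`findall` yields the raw match text (1 of them) because the pattern has no groups.

['473']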